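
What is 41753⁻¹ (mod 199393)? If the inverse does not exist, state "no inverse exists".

47125

gcd(199393, 41753) by repeated division:
199393 = 4*41753 + 32381
41753 = 1*32381 + 9372
32381 = 3*9372 + 4265
9372 = 2*4265 + 842
4265 = 5*842 + 55
842 = 15*55 + 17
55 = 3*17 + 4
17 = 4*4 + 1
4 = 4*1 + 0
gcd = 1, so the inverse exists. Back-substitute:
1 = 17 − 4·4
1 = −4·55 + 13·17
1 = 13·842 − 199·55
1 = −199·4265 + 1008·842
1 = 1008·9372 − 2215·4265
1 = −2215·32381 + 7653·9372
1 = 7653·41753 − 9868·32381
1 = −9868·199393 + 47125·41753
So 41753·47125 ≡ 1 (mod 199393).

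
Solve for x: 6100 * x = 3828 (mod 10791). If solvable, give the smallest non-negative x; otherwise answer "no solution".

2640

First find gcd(6100, 10791):
10791 = 1*6100 + 4691
6100 = 1*4691 + 1409
4691 = 3*1409 + 464
1409 = 3*464 + 17
464 = 27*17 + 5
17 = 3*5 + 2
5 = 2*2 + 1
2 = 2*1 + 0
gcd = 1, so a unique solution mod 10791 exists.
Back-substitute for the Bézout coefficients:
1 = 5 − 2·2
1 = −2·17 + 7·5
1 = 7·464 − 191·17
1 = −191·1409 + 580·464
1 = 580·4691 − 1931·1409
1 = −1931·6100 + 2511·4691
1 = 2511·10791 − 4442·6100
So 6100·(-4442) ≡ 1 (mod 10791), giving 6100⁻¹ ≡ 6349.
x ≡ 6100⁻¹·3828 ≡ 6349·3828 ≡ 2640 (mod 10791).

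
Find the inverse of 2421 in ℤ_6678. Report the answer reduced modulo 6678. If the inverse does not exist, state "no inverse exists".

Compute gcd(2421, 6678):
6678 = 2×2421 + 1836
2421 = 1×1836 + 585
1836 = 3×585 + 81
585 = 7×81 + 18
81 = 4×18 + 9
18 = 2×9 + 0
Since gcd = 9 > 1, 2421 is not a unit mod 6678.

no inverse exists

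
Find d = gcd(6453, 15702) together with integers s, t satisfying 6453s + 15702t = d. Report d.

Euclidean algorithm:
15702 = 2×6453 + 2796
6453 = 2×2796 + 861
2796 = 3×861 + 213
861 = 4×213 + 9
213 = 23×9 + 6
9 = 1×6 + 3
6 = 2×3 + 0
gcd(6453, 15702) = 3.
Working backward:
3 = 9 − 6
3 = −213 + 24·9
3 = 24·861 − 97·213
3 = −97·2796 + 315·861
3 = 315·6453 − 727·2796
3 = −727·15702 + 1769·6453
So 3 = (-727)·15702 + (1769)·6453.

3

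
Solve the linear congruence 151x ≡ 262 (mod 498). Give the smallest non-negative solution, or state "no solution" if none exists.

226

First find gcd(151, 498):
498 = 3*151 + 45
151 = 3*45 + 16
45 = 2*16 + 13
16 = 1*13 + 3
13 = 4*3 + 1
3 = 3*1 + 0
gcd = 1, so a unique solution mod 498 exists.
Back-substitute for the Bézout coefficients:
1 = 13 − 4·3
1 = −4·16 + 5·13
1 = 5·45 − 14·16
1 = −14·151 + 47·45
1 = 47·498 − 155·151
So 151·(-155) ≡ 1 (mod 498), giving 151⁻¹ ≡ 343.
x ≡ 151⁻¹·262 ≡ 343·262 ≡ 226 (mod 498).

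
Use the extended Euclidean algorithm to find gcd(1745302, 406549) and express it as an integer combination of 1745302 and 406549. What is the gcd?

Repeated division:
1745302 = 4·406549 + 119106
406549 = 3·119106 + 49231
119106 = 2·49231 + 20644
49231 = 2·20644 + 7943
20644 = 2·7943 + 4758
7943 = 1·4758 + 3185
4758 = 1·3185 + 1573
3185 = 2·1573 + 39
1573 = 40·39 + 13
39 = 3·13 + 0
gcd(1745302, 406549) = 13.
Back-substituting:
13 = 1573 − 40·39
13 = −40·3185 + 81·1573
13 = 81·4758 − 121·3185
13 = −121·7943 + 202·4758
13 = 202·20644 − 525·7943
13 = −525·49231 + 1252·20644
13 = 1252·119106 − 3029·49231
13 = −3029·406549 + 10339·119106
13 = 10339·1745302 − 44385·406549
So 13 = (10339)·1745302 + (-44385)·406549.

13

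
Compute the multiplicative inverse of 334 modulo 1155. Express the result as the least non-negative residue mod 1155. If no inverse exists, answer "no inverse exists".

619

Apply the Euclidean algorithm to 1155 and 334:
1155 = 3×334 + 153
334 = 2×153 + 28
153 = 5×28 + 13
28 = 2×13 + 2
13 = 6×2 + 1
2 = 2×1 + 0
Since gcd(334, 1155) = 1, back-substitute to write 1 as a combination:
1 = 13 − 6·2
1 = −6·28 + 13·13
1 = 13·153 − 71·28
1 = −71·334 + 155·153
1 = 155·1155 − 536·334
So 334·(-536) ≡ 1 (mod 1155), and -536 ≡ 619 (mod 1155).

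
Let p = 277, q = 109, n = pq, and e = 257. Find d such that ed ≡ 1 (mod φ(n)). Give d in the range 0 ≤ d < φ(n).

φ(n) = (p−1)(q−1) = 276·108 = 29808.
Need d with 257·d ≡ 1 (mod 29808). Apply the extended Euclidean algorithm:
29808 = 115·257 + 253
257 = 1·253 + 4
253 = 63·4 + 1
4 = 4·1 + 0
Back-substitute:
1 = 253 − 63·4
1 = −63·257 + 64·253
1 = 64·29808 − 7423·257
So 257·(-7423) ≡ 1 (mod 29808), hence d ≡ -7423 ≡ 22385 (mod 29808).

22385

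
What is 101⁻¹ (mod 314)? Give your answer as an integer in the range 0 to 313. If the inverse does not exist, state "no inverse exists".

Run Euclid on (314, 101):
314 = 3*101 + 11
101 = 9*11 + 2
11 = 5*2 + 1
2 = 2*1 + 0
Since gcd(101, 314) = 1, back-substitute to write 1 as a combination:
1 = 11 − 5·2
1 = −5·101 + 46·11
1 = 46·314 − 143·101
Hence 101⁻¹ ≡ -143 ≡ 171 (mod 314).

171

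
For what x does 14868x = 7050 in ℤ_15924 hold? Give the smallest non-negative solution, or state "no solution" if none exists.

no solution

gcd(14868, 15924):
15924 = 1*14868 + 1056
14868 = 14*1056 + 84
1056 = 12*84 + 48
84 = 1*48 + 36
48 = 1*36 + 12
36 = 3*12 + 0
gcd = 12, but 12 ∤ 7050, so the congruence has no solution.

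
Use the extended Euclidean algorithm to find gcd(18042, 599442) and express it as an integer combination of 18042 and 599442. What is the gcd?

6

Apply Euclid's algorithm to 599442 and 18042:
599442 = 33×18042 + 4056
18042 = 4×4056 + 1818
4056 = 2×1818 + 420
1818 = 4×420 + 138
420 = 3×138 + 6
138 = 23×6 + 0
gcd(18042, 599442) = 6.
Back-substituting:
6 = 420 − 3·138
6 = −3·1818 + 13·420
6 = 13·4056 − 29·1818
6 = −29·18042 + 129·4056
6 = 129·599442 − 4286·18042
So 6 = (129)·599442 + (-4286)·18042.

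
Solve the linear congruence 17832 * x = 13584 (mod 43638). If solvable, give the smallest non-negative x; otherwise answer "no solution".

314

First find gcd(17832, 43638):
43638 = 2×17832 + 7974
17832 = 2×7974 + 1884
7974 = 4×1884 + 438
1884 = 4×438 + 132
438 = 3×132 + 42
132 = 3×42 + 6
42 = 7×6 + 0
gcd = 6 and 6 | 13584, so solutions exist. Divide through by 6: 2972x ≡ 2264 (mod 7273).
Now find 2972⁻¹ mod 7273:
7273 = 2*2972 + 1329
2972 = 2*1329 + 314
1329 = 4*314 + 73
314 = 4*73 + 22
73 = 3*22 + 7
22 = 3*7 + 1
7 = 7*1 + 0
Back-substitute:
1 = 22 − 3·7
1 = −3·73 + 10·22
1 = 10·314 − 43·73
1 = −43·1329 + 182·314
1 = 182·2972 − 407·1329
1 = −407·7273 + 996·2972
So 2972⁻¹ ≡ 996 (mod 7273).
Then x ≡ 996·2264 ≡ 314 (mod 7273); the smallest non-negative solution is x = 314.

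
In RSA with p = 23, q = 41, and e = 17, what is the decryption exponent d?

673

φ(n) = (p−1)(q−1) = 22·40 = 880.
Need d with 17·d ≡ 1 (mod 880). Apply the extended Euclidean algorithm:
880 = 51·17 + 13
17 = 1·13 + 4
13 = 3·4 + 1
4 = 4·1 + 0
Back-substitute:
1 = 13 − 3·4
1 = −3·17 + 4·13
1 = 4·880 − 207·17
So 17·(-207) ≡ 1 (mod 880), hence d ≡ -207 ≡ 673 (mod 880).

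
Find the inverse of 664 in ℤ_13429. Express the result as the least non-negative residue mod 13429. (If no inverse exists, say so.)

9283

Extended Euclidean algorithm:
13429 = 20·664 + 149
664 = 4·149 + 68
149 = 2·68 + 13
68 = 5·13 + 3
13 = 4·3 + 1
3 = 3·1 + 0
gcd = 1, so the inverse exists. Back-substitute:
1 = 13 − 4·3
1 = −4·68 + 21·13
1 = 21·149 − 46·68
1 = −46·664 + 205·149
1 = 205·13429 − 4146·664
Hence 664⁻¹ ≡ -4146 ≡ 9283 (mod 13429).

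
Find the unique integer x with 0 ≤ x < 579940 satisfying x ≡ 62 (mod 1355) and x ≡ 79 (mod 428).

Write x = 62 + 1355·k. Then 1355·k ≡ 79 − 62 ≡ 17 (mod 428).
Need 1355⁻¹ mod 428. Extended Euclid on (428, 71):
428 = 6·71 + 2
71 = 35·2 + 1
2 = 2·1 + 0
Back-substitute:
1 = 71 − 35·2
1 = −35·428 + 211·71
1355⁻¹ ≡ 211 (mod 428), so k ≡ 211·17 ≡ 163 (mod 428).
x = 62 + 1355·163 = 220927.

220927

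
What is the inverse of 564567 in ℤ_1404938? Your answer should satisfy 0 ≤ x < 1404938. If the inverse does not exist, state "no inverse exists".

331205

gcd(1404938, 564567) by repeated division:
1404938 = 2×564567 + 275804
564567 = 2×275804 + 12959
275804 = 21×12959 + 3665
12959 = 3×3665 + 1964
3665 = 1×1964 + 1701
1964 = 1×1701 + 263
1701 = 6×263 + 123
263 = 2×123 + 17
123 = 7×17 + 4
17 = 4×4 + 1
4 = 4×1 + 0
gcd = 1, so the inverse exists. Back-substitute:
1 = 17 − 4·4
1 = −4·123 + 29·17
1 = 29·263 − 62·123
1 = −62·1701 + 401·263
1 = 401·1964 − 463·1701
1 = −463·3665 + 864·1964
1 = 864·12959 − 3055·3665
1 = −3055·275804 + 65019·12959
1 = 65019·564567 − 133093·275804
1 = −133093·1404938 + 331205·564567
So 564567·331205 ≡ 1 (mod 1404938).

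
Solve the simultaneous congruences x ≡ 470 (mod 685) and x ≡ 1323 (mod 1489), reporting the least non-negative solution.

Write x = 470 + 685·k. Then 685·k ≡ 1323 − 470 ≡ 853 (mod 1489).
Need 685⁻¹ mod 1489. Extended Euclid on (1489, 685):
1489 = 2*685 + 119
685 = 5*119 + 90
119 = 1*90 + 29
90 = 3*29 + 3
29 = 9*3 + 2
3 = 1*2 + 1
2 = 2*1 + 0
Back-substitute:
1 = 3 − 2
1 = −29 + 10·3
1 = 10·90 − 31·29
1 = −31·119 + 41·90
1 = 41·685 − 236·119
1 = −236·1489 + 513·685
685⁻¹ ≡ 513 (mod 1489), so k ≡ 513·853 ≡ 1312 (mod 1489).
x = 470 + 685·1312 = 899190.

899190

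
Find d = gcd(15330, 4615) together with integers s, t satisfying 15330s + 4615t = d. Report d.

5

Repeated division:
15330 = 3*4615 + 1485
4615 = 3*1485 + 160
1485 = 9*160 + 45
160 = 3*45 + 25
45 = 1*25 + 20
25 = 1*20 + 5
20 = 4*5 + 0
gcd(15330, 4615) = 5.
Express as a combination:
5 = 25 − 20
5 = −45 + 2·25
5 = 2·160 − 7·45
5 = −7·1485 + 65·160
5 = 65·4615 − 202·1485
5 = −202·15330 + 671·4615
So 5 = (-202)·15330 + (671)·4615.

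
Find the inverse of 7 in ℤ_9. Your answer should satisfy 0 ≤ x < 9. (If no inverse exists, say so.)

Apply the Euclidean algorithm to 9 and 7:
9 = 1*7 + 2
7 = 3*2 + 1
2 = 2*1 + 0
The gcd is 1. Working backward:
1 = 7 − 3·2
1 = −3·9 + 4·7
So 7·4 ≡ 1 (mod 9).

4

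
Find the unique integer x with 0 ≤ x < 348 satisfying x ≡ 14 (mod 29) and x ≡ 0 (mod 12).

72

Write x = 14 + 29·k. Then 29·k ≡ 0 − 14 ≡ 10 (mod 12).
Need 29⁻¹ mod 12. Extended Euclid on (12, 5):
12 = 2×5 + 2
5 = 2×2 + 1
2 = 2×1 + 0
Back-substitute:
1 = 5 − 2·2
1 = −2·12 + 5·5
29⁻¹ ≡ 5 (mod 12), so k ≡ 5·10 ≡ 2 (mod 12).
x = 14 + 29·2 = 72.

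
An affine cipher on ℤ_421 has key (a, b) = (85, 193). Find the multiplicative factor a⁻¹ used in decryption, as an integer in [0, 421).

Apply the Euclidean algorithm to 421 and 85:
421 = 4·85 + 81
85 = 1·81 + 4
81 = 20·4 + 1
4 = 4·1 + 0
gcd = 1, so the inverse exists. Back-substitute:
1 = 81 − 20·4
1 = −20·85 + 21·81
1 = 21·421 − 104·85
Hence 85⁻¹ ≡ -104 ≡ 317 (mod 421).

317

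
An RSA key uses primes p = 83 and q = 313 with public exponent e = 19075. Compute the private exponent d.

φ(n) = (p−1)(q−1) = 82·312 = 25584.
Need d with 19075·d ≡ 1 (mod 25584). Apply the extended Euclidean algorithm:
25584 = 1·19075 + 6509
19075 = 2·6509 + 6057
6509 = 1·6057 + 452
6057 = 13·452 + 181
452 = 2·181 + 90
181 = 2·90 + 1
90 = 90·1 + 0
Back-substitute:
1 = 181 − 2·90
1 = −2·452 + 5·181
1 = 5·6057 − 67·452
1 = −67·6509 + 72·6057
1 = 72·19075 − 211·6509
1 = −211·25584 + 283·19075
So 19075·283 ≡ 1 (mod 25584), hence d = 283.

283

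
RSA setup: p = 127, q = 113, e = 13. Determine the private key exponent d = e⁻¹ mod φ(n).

11941

φ(n) = (p−1)(q−1) = 126·112 = 14112.
Need d with 13·d ≡ 1 (mod 14112). Apply the extended Euclidean algorithm:
14112 = 1085*13 + 7
13 = 1*7 + 6
7 = 1*6 + 1
6 = 6*1 + 0
Back-substitute:
1 = 7 − 6
1 = −13 + 2·7
1 = 2·14112 − 2171·13
So 13·(-2171) ≡ 1 (mod 14112), hence d ≡ -2171 ≡ 11941 (mod 14112).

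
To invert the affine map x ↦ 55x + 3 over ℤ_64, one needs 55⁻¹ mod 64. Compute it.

7

Extended Euclidean algorithm:
64 = 1·55 + 9
55 = 6·9 + 1
9 = 9·1 + 0
gcd = 1, so the inverse exists. Back-substitute:
1 = 55 − 6·9
1 = −6·64 + 7·55
So 55·7 ≡ 1 (mod 64).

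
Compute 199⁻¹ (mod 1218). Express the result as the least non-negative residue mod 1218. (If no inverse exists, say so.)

355

Run Euclid on (1218, 199):
1218 = 6*199 + 24
199 = 8*24 + 7
24 = 3*7 + 3
7 = 2*3 + 1
3 = 3*1 + 0
The gcd is 1. Working backward:
1 = 7 − 2·3
1 = −2·24 + 7·7
1 = 7·199 − 58·24
1 = −58·1218 + 355·199
So 199·355 ≡ 1 (mod 1218).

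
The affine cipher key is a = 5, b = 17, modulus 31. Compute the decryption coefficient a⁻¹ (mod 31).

25

Extended Euclidean algorithm:
31 = 6*5 + 1
5 = 5*1 + 0
The gcd is 1. Working backward:
1 = 31 − 6·5
So 5·(-6) ≡ 1 (mod 31), and -6 ≡ 25 (mod 31).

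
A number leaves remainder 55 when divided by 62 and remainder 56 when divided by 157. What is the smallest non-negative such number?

Write x = 55 + 62·k. Then 62·k ≡ 56 − 55 ≡ 1 (mod 157).
Need 62⁻¹ mod 157. Extended Euclid on (157, 62):
157 = 2·62 + 33
62 = 1·33 + 29
33 = 1·29 + 4
29 = 7·4 + 1
4 = 4·1 + 0
Back-substitute:
1 = 29 − 7·4
1 = −7·33 + 8·29
1 = 8·62 − 15·33
1 = −15·157 + 38·62
62⁻¹ ≡ 38 (mod 157), so k ≡ 38·1 ≡ 38 (mod 157).
x = 55 + 62·38 = 2411.

2411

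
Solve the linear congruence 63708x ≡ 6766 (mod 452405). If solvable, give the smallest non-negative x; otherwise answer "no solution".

First find gcd(63708, 452405):
452405 = 7×63708 + 6449
63708 = 9×6449 + 5667
6449 = 1×5667 + 782
5667 = 7×782 + 193
782 = 4×193 + 10
193 = 19×10 + 3
10 = 3×3 + 1
3 = 3×1 + 0
gcd = 1, so a unique solution mod 452405 exists.
Back-substitute for the Bézout coefficients:
1 = 10 − 3·3
1 = −3·193 + 58·10
1 = 58·782 − 235·193
1 = −235·5667 + 1703·782
1 = 1703·6449 − 1938·5667
1 = −1938·63708 + 19145·6449
1 = 19145·452405 − 135953·63708
So 63708·(-135953) ≡ 1 (mod 452405), giving 63708⁻¹ ≡ 316452.
x ≡ 63708⁻¹·6766 ≡ 316452·6766 ≡ 333772 (mod 452405).

333772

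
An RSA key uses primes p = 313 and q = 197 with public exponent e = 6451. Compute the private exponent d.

φ(n) = (p−1)(q−1) = 312·196 = 61152.
Need d with 6451·d ≡ 1 (mod 61152). Apply the extended Euclidean algorithm:
61152 = 9*6451 + 3093
6451 = 2*3093 + 265
3093 = 11*265 + 178
265 = 1*178 + 87
178 = 2*87 + 4
87 = 21*4 + 3
4 = 1*3 + 1
3 = 3*1 + 0
Back-substitute:
1 = 4 − 3
1 = −87 + 22·4
1 = 22·178 − 45·87
1 = −45·265 + 67·178
1 = 67·3093 − 782·265
1 = −782·6451 + 1631·3093
1 = 1631·61152 − 15461·6451
So 6451·(-15461) ≡ 1 (mod 61152), hence d ≡ -15461 ≡ 45691 (mod 61152).

45691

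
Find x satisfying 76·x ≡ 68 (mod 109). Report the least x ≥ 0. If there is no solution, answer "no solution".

64

First find gcd(76, 109):
109 = 1*76 + 33
76 = 2*33 + 10
33 = 3*10 + 3
10 = 3*3 + 1
3 = 3*1 + 0
gcd = 1, so a unique solution mod 109 exists.
Back-substitute for the Bézout coefficients:
1 = 10 − 3·3
1 = −3·33 + 10·10
1 = 10·76 − 23·33
1 = −23·109 + 33·76
So 76·(33) ≡ 1 (mod 109), giving 76⁻¹ ≡ 33.
x ≡ 76⁻¹·68 ≡ 33·68 ≡ 64 (mod 109).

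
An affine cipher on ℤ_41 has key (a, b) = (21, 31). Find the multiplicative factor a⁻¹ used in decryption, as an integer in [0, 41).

2

Run Euclid on (41, 21):
41 = 1·21 + 20
21 = 1·20 + 1
20 = 20·1 + 0
gcd = 1, so the inverse exists. Back-substitute:
1 = 21 − 20
1 = −41 + 2·21
So 21·2 ≡ 1 (mod 41).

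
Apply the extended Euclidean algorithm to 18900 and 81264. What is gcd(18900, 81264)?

Euclidean algorithm:
81264 = 4·18900 + 5664
18900 = 3·5664 + 1908
5664 = 2·1908 + 1848
1908 = 1·1848 + 60
1848 = 30·60 + 48
60 = 1·48 + 12
48 = 4·12 + 0
gcd(18900, 81264) = 12.
Working backward:
12 = 60 − 48
12 = −1848 + 31·60
12 = 31·1908 − 32·1848
12 = −32·5664 + 95·1908
12 = 95·18900 − 317·5664
12 = −317·81264 + 1363·18900
So 12 = (-317)·81264 + (1363)·18900.

12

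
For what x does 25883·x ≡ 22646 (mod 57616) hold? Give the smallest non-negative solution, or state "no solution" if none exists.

4050

First find gcd(25883, 57616):
57616 = 2·25883 + 5850
25883 = 4·5850 + 2483
5850 = 2·2483 + 884
2483 = 2·884 + 715
884 = 1·715 + 169
715 = 4·169 + 39
169 = 4·39 + 13
39 = 3·13 + 0
gcd = 13 and 13 | 22646, so solutions exist. Divide through by 13: 1991x ≡ 1742 (mod 4432).
Now find 1991⁻¹ mod 4432:
4432 = 2·1991 + 450
1991 = 4·450 + 191
450 = 2·191 + 68
191 = 2·68 + 55
68 = 1·55 + 13
55 = 4·13 + 3
13 = 4·3 + 1
3 = 3·1 + 0
Back-substitute:
1 = 13 − 4·3
1 = −4·55 + 17·13
1 = 17·68 − 21·55
1 = −21·191 + 59·68
1 = 59·450 − 139·191
1 = −139·1991 + 615·450
1 = 615·4432 − 1369·1991
So 1991·(-1369) ≡ 1 (mod 4432), i.e. 1991⁻¹ ≡ 3063.
Then x ≡ 3063·1742 ≡ 4050 (mod 4432); the smallest non-negative solution is x = 4050.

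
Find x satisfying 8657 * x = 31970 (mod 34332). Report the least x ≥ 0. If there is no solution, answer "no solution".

17830

First find gcd(8657, 34332):
34332 = 3*8657 + 8361
8657 = 1*8361 + 296
8361 = 28*296 + 73
296 = 4*73 + 4
73 = 18*4 + 1
4 = 4*1 + 0
gcd = 1, so a unique solution mod 34332 exists.
Back-substitute for the Bézout coefficients:
1 = 73 − 18·4
1 = −18·296 + 73·73
1 = 73·8361 − 2062·296
1 = −2062·8657 + 2135·8361
1 = 2135·34332 − 8467·8657
So 8657·(-8467) ≡ 1 (mod 34332), giving 8657⁻¹ ≡ 25865.
x ≡ 8657⁻¹·31970 ≡ 25865·31970 ≡ 17830 (mod 34332).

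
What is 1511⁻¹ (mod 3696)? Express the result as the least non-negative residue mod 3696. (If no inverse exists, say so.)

839

gcd(3696, 1511) by repeated division:
3696 = 2×1511 + 674
1511 = 2×674 + 163
674 = 4×163 + 22
163 = 7×22 + 9
22 = 2×9 + 4
9 = 2×4 + 1
4 = 4×1 + 0
Since gcd(1511, 3696) = 1, back-substitute to write 1 as a combination:
1 = 9 − 2·4
1 = −2·22 + 5·9
1 = 5·163 − 37·22
1 = −37·674 + 153·163
1 = 153·1511 − 343·674
1 = −343·3696 + 839·1511
So 1511·839 ≡ 1 (mod 3696).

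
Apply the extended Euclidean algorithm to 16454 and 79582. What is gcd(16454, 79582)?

Apply Euclid's algorithm to 79582 and 16454:
79582 = 4*16454 + 13766
16454 = 1*13766 + 2688
13766 = 5*2688 + 326
2688 = 8*326 + 80
326 = 4*80 + 6
80 = 13*6 + 2
6 = 3*2 + 0
gcd(16454, 79582) = 2.
Back-substituting:
2 = 80 − 13·6
2 = −13·326 + 53·80
2 = 53·2688 − 437·326
2 = −437·13766 + 2238·2688
2 = 2238·16454 − 2675·13766
2 = −2675·79582 + 12938·16454
So 2 = (-2675)·79582 + (12938)·16454.

2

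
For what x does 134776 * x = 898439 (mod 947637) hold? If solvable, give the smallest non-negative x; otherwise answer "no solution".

First find gcd(134776, 947637):
947637 = 7·134776 + 4205
134776 = 32·4205 + 216
4205 = 19·216 + 101
216 = 2·101 + 14
101 = 7·14 + 3
14 = 4·3 + 2
3 = 1·2 + 1
2 = 2·1 + 0
gcd = 1, so a unique solution mod 947637 exists.
Back-substitute for the Bézout coefficients:
1 = 3 − 2
1 = −14 + 5·3
1 = 5·101 − 36·14
1 = −36·216 + 77·101
1 = 77·4205 − 1499·216
1 = −1499·134776 + 48045·4205
1 = 48045·947637 − 337814·134776
So 134776·(-337814) ≡ 1 (mod 947637), giving 134776⁻¹ ≡ 609823.
x ≡ 134776⁻¹·898439 ≡ 609823·898439 ≡ 115466 (mod 947637).

115466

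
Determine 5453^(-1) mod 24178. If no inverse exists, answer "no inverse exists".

Compute gcd(5453, 24178):
24178 = 4*5453 + 2366
5453 = 2*2366 + 721
2366 = 3*721 + 203
721 = 3*203 + 112
203 = 1*112 + 91
112 = 1*91 + 21
91 = 4*21 + 7
21 = 3*7 + 0
gcd(5453, 24178) = 7 ≠ 1, so 5453 has no multiplicative inverse modulo 24178.

no inverse exists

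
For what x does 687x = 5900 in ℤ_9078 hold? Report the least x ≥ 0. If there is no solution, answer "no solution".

gcd(687, 9078):
9078 = 13×687 + 147
687 = 4×147 + 99
147 = 1×99 + 48
99 = 2×48 + 3
48 = 16×3 + 0
gcd = 3, but 3 ∤ 5900, so the congruence has no solution.

no solution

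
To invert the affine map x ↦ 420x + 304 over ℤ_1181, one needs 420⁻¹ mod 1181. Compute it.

897

gcd(1181, 420) by repeated division:
1181 = 2×420 + 341
420 = 1×341 + 79
341 = 4×79 + 25
79 = 3×25 + 4
25 = 6×4 + 1
4 = 4×1 + 0
gcd = 1, so the inverse exists. Back-substitute:
1 = 25 − 6·4
1 = −6·79 + 19·25
1 = 19·341 − 82·79
1 = −82·420 + 101·341
1 = 101·1181 − 284·420
Thus 420·(-284) ≡ 1 (mod 1181); reducing, -284 mod 1181 = 897.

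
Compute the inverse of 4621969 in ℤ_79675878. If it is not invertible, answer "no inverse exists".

18437539

Apply the Euclidean algorithm to 79675878 and 4621969:
79675878 = 17×4621969 + 1102405
4621969 = 4×1102405 + 212349
1102405 = 5×212349 + 40660
212349 = 5×40660 + 9049
40660 = 4×9049 + 4464
9049 = 2×4464 + 121
4464 = 36×121 + 108
121 = 1×108 + 13
108 = 8×13 + 4
13 = 3×4 + 1
4 = 4×1 + 0
The gcd is 1. Working backward:
1 = 13 − 3·4
1 = −3·108 + 25·13
1 = 25·121 − 28·108
1 = −28·4464 + 1033·121
1 = 1033·9049 − 2094·4464
1 = −2094·40660 + 9409·9049
1 = 9409·212349 − 49139·40660
1 = −49139·1102405 + 255104·212349
1 = 255104·4621969 − 1069555·1102405
1 = −1069555·79675878 + 18437539·4621969
So 4621969·18437539 ≡ 1 (mod 79675878).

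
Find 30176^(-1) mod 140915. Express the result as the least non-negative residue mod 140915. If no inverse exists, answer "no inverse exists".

107316

Extended Euclidean algorithm:
140915 = 4*30176 + 20211
30176 = 1*20211 + 9965
20211 = 2*9965 + 281
9965 = 35*281 + 130
281 = 2*130 + 21
130 = 6*21 + 4
21 = 5*4 + 1
4 = 4*1 + 0
gcd = 1, so the inverse exists. Back-substitute:
1 = 21 − 5·4
1 = −5·130 + 31·21
1 = 31·281 − 67·130
1 = −67·9965 + 2376·281
1 = 2376·20211 − 4819·9965
1 = −4819·30176 + 7195·20211
1 = 7195·140915 − 33599·30176
Thus 30176·(-33599) ≡ 1 (mod 140915); reducing, -33599 mod 140915 = 107316.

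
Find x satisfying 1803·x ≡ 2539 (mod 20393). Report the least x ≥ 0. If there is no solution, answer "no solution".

First find gcd(1803, 20393):
20393 = 11*1803 + 560
1803 = 3*560 + 123
560 = 4*123 + 68
123 = 1*68 + 55
68 = 1*55 + 13
55 = 4*13 + 3
13 = 4*3 + 1
3 = 3*1 + 0
gcd = 1, so a unique solution mod 20393 exists.
Back-substitute for the Bézout coefficients:
1 = 13 − 4·3
1 = −4·55 + 17·13
1 = 17·68 − 21·55
1 = −21·123 + 38·68
1 = 38·560 − 173·123
1 = −173·1803 + 557·560
1 = 557·20393 − 6300·1803
So 1803·(-6300) ≡ 1 (mod 20393), giving 1803⁻¹ ≡ 14093.
x ≡ 1803⁻¹·2539 ≡ 14093·2539 ≡ 12805 (mod 20393).

12805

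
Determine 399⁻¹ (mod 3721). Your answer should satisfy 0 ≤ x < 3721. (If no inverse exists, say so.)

Extended Euclidean algorithm:
3721 = 9*399 + 130
399 = 3*130 + 9
130 = 14*9 + 4
9 = 2*4 + 1
4 = 4*1 + 0
The gcd is 1. Working backward:
1 = 9 − 2·4
1 = −2·130 + 29·9
1 = 29·399 − 89·130
1 = −89·3721 + 830·399
So 399·830 ≡ 1 (mod 3721).

830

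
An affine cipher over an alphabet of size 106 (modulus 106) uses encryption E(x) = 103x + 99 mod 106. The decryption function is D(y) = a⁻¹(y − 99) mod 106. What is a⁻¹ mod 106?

35

gcd(106, 103) by repeated division:
106 = 1·103 + 3
103 = 34·3 + 1
3 = 3·1 + 0
gcd = 1, so the inverse exists. Back-substitute:
1 = 103 − 34·3
1 = −34·106 + 35·103
So 103·35 ≡ 1 (mod 106).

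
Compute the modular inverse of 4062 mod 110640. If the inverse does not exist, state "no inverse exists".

no inverse exists

Euclidean algorithm on 110640, 4062:
110640 = 27·4062 + 966
4062 = 4·966 + 198
966 = 4·198 + 174
198 = 1·174 + 24
174 = 7·24 + 6
24 = 4·6 + 0
Since gcd = 6 > 1, 4062 is not a unit mod 110640.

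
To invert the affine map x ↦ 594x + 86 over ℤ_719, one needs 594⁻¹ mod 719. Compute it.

gcd(719, 594) by repeated division:
719 = 1·594 + 125
594 = 4·125 + 94
125 = 1·94 + 31
94 = 3·31 + 1
31 = 31·1 + 0
gcd = 1, so the inverse exists. Back-substitute:
1 = 94 − 3·31
1 = −3·125 + 4·94
1 = 4·594 − 19·125
1 = −19·719 + 23·594
So 594·23 ≡ 1 (mod 719).

23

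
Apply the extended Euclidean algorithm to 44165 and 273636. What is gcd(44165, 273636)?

11

Apply Euclid's algorithm to 273636 and 44165:
273636 = 6*44165 + 8646
44165 = 5*8646 + 935
8646 = 9*935 + 231
935 = 4*231 + 11
231 = 21*11 + 0
gcd(44165, 273636) = 11.
Working backward:
11 = 935 − 4·231
11 = −4·8646 + 37·935
11 = 37·44165 − 189·8646
11 = −189·273636 + 1171·44165
So 11 = (-189)·273636 + (1171)·44165.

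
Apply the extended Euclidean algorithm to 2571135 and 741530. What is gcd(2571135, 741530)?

5

Repeated division:
2571135 = 3·741530 + 346545
741530 = 2·346545 + 48440
346545 = 7·48440 + 7465
48440 = 6·7465 + 3650
7465 = 2·3650 + 165
3650 = 22·165 + 20
165 = 8·20 + 5
20 = 4·5 + 0
gcd(2571135, 741530) = 5.
Back-substituting:
5 = 165 − 8·20
5 = −8·3650 + 177·165
5 = 177·7465 − 362·3650
5 = −362·48440 + 2349·7465
5 = 2349·346545 − 16805·48440
5 = −16805·741530 + 35959·346545
5 = 35959·2571135 − 124682·741530
So 5 = (35959)·2571135 + (-124682)·741530.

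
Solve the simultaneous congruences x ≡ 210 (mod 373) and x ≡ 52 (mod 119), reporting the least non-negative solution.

Write x = 210 + 373·k. Then 373·k ≡ 52 − 210 ≡ 80 (mod 119).
Need 373⁻¹ mod 119. Extended Euclid on (119, 16):
119 = 7·16 + 7
16 = 2·7 + 2
7 = 3·2 + 1
2 = 2·1 + 0
Back-substitute:
1 = 7 − 3·2
1 = −3·16 + 7·7
1 = 7·119 − 52·16
373⁻¹ ≡ 67 (mod 119), so k ≡ 67·80 ≡ 5 (mod 119).
x = 210 + 373·5 = 2075.

2075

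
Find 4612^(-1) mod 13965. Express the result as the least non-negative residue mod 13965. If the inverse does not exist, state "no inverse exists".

gcd(13965, 4612) by repeated division:
13965 = 3*4612 + 129
4612 = 35*129 + 97
129 = 1*97 + 32
97 = 3*32 + 1
32 = 32*1 + 0
The gcd is 1. Working backward:
1 = 97 − 3·32
1 = −3·129 + 4·97
1 = 4·4612 − 143·129
1 = −143·13965 + 433·4612
So 4612·433 ≡ 1 (mod 13965).

433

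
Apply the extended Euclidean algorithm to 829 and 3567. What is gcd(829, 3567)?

Apply Euclid's algorithm to 3567 and 829:
3567 = 4*829 + 251
829 = 3*251 + 76
251 = 3*76 + 23
76 = 3*23 + 7
23 = 3*7 + 2
7 = 3*2 + 1
2 = 2*1 + 0
gcd(829, 3567) = 1.
Express as a combination:
1 = 7 − 3·2
1 = −3·23 + 10·7
1 = 10·76 − 33·23
1 = −33·251 + 109·76
1 = 109·829 − 360·251
1 = −360·3567 + 1549·829
So 1 = (-360)·3567 + (1549)·829.

1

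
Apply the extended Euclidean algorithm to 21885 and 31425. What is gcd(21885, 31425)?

Euclidean algorithm:
31425 = 1*21885 + 9540
21885 = 2*9540 + 2805
9540 = 3*2805 + 1125
2805 = 2*1125 + 555
1125 = 2*555 + 15
555 = 37*15 + 0
gcd(21885, 31425) = 15.
Working backward:
15 = 1125 − 2·555
15 = −2·2805 + 5·1125
15 = 5·9540 − 17·2805
15 = −17·21885 + 39·9540
15 = 39·31425 − 56·21885
So 15 = (39)·31425 + (-56)·21885.

15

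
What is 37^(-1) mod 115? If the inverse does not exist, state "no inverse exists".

28

Apply the Euclidean algorithm to 115 and 37:
115 = 3×37 + 4
37 = 9×4 + 1
4 = 4×1 + 0
The gcd is 1. Working backward:
1 = 37 − 9·4
1 = −9·115 + 28·37
So 37·28 ≡ 1 (mod 115).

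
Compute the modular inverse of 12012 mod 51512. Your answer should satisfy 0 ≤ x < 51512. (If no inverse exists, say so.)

Euclidean algorithm on 51512, 12012:
51512 = 4×12012 + 3464
12012 = 3×3464 + 1620
3464 = 2×1620 + 224
1620 = 7×224 + 52
224 = 4×52 + 16
52 = 3×16 + 4
16 = 4×4 + 0
gcd(12012, 51512) = 4 ≠ 1, so 12012 has no multiplicative inverse modulo 51512.

no inverse exists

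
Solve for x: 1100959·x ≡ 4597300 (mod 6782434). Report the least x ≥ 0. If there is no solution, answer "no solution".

First find gcd(1100959, 6782434):
6782434 = 6·1100959 + 176680
1100959 = 6·176680 + 40879
176680 = 4·40879 + 13164
40879 = 3·13164 + 1387
13164 = 9·1387 + 681
1387 = 2·681 + 25
681 = 27·25 + 6
25 = 4·6 + 1
6 = 6·1 + 0
gcd = 1, so a unique solution mod 6782434 exists.
Back-substitute for the Bézout coefficients:
1 = 25 − 4·6
1 = −4·681 + 109·25
1 = 109·1387 − 222·681
1 = −222·13164 + 2107·1387
1 = 2107·40879 − 6543·13164
1 = −6543·176680 + 28279·40879
1 = 28279·1100959 − 176217·176680
1 = −176217·6782434 + 1085581·1100959
So 1100959·(1085581) ≡ 1 (mod 6782434), giving 1100959⁻¹ ≡ 1085581.
x ≡ 1100959⁻¹·4597300 ≡ 1085581·4597300 ≡ 2773778 (mod 6782434).

2773778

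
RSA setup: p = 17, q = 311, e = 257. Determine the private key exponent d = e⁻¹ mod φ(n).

φ(n) = (p−1)(q−1) = 16·310 = 4960.
Need d with 257·d ≡ 1 (mod 4960). Apply the extended Euclidean algorithm:
4960 = 19×257 + 77
257 = 3×77 + 26
77 = 2×26 + 25
26 = 1×25 + 1
25 = 25×1 + 0
Back-substitute:
1 = 26 − 25
1 = −77 + 3·26
1 = 3·257 − 10·77
1 = −10·4960 + 193·257
So 257·193 ≡ 1 (mod 4960), hence d = 193.

193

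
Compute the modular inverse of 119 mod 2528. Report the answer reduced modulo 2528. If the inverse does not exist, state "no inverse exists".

871

Apply the Euclidean algorithm to 2528 and 119:
2528 = 21·119 + 29
119 = 4·29 + 3
29 = 9·3 + 2
3 = 1·2 + 1
2 = 2·1 + 0
The gcd is 1. Working backward:
1 = 3 − 2
1 = −29 + 10·3
1 = 10·119 − 41·29
1 = −41·2528 + 871·119
So 119·871 ≡ 1 (mod 2528).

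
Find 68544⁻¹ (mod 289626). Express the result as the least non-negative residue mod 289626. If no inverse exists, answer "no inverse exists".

no inverse exists

Euclidean algorithm on 289626, 68544:
289626 = 4×68544 + 15450
68544 = 4×15450 + 6744
15450 = 2×6744 + 1962
6744 = 3×1962 + 858
1962 = 2×858 + 246
858 = 3×246 + 120
246 = 2×120 + 6
120 = 20×6 + 0
The gcd is 6, not 1, hence no inverse exists.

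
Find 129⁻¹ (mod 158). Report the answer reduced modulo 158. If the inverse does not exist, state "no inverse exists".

49

Extended Euclidean algorithm:
158 = 1×129 + 29
129 = 4×29 + 13
29 = 2×13 + 3
13 = 4×3 + 1
3 = 3×1 + 0
Since gcd(129, 158) = 1, back-substitute to write 1 as a combination:
1 = 13 − 4·3
1 = −4·29 + 9·13
1 = 9·129 − 40·29
1 = −40·158 + 49·129
So 129·49 ≡ 1 (mod 158).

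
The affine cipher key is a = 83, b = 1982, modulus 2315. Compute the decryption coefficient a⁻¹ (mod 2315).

Run Euclid on (2315, 83):
2315 = 27×83 + 74
83 = 1×74 + 9
74 = 8×9 + 2
9 = 4×2 + 1
2 = 2×1 + 0
Since gcd(83, 2315) = 1, back-substitute to write 1 as a combination:
1 = 9 − 4·2
1 = −4·74 + 33·9
1 = 33·83 − 37·74
1 = −37·2315 + 1032·83
So 83·1032 ≡ 1 (mod 2315).

1032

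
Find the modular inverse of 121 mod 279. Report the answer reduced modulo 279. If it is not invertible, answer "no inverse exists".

Apply the Euclidean algorithm to 279 and 121:
279 = 2*121 + 37
121 = 3*37 + 10
37 = 3*10 + 7
10 = 1*7 + 3
7 = 2*3 + 1
3 = 3*1 + 0
Since gcd(121, 279) = 1, back-substitute to write 1 as a combination:
1 = 7 − 2·3
1 = −2·10 + 3·7
1 = 3·37 − 11·10
1 = −11·121 + 36·37
1 = 36·279 − 83·121
Hence 121⁻¹ ≡ -83 ≡ 196 (mod 279).

196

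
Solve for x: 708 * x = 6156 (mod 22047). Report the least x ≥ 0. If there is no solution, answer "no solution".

First find gcd(708, 22047):
22047 = 31*708 + 99
708 = 7*99 + 15
99 = 6*15 + 9
15 = 1*9 + 6
9 = 1*6 + 3
6 = 2*3 + 0
gcd = 3 and 3 | 6156, so solutions exist. Divide through by 3: 236x ≡ 2052 (mod 7349).
Now find 236⁻¹ mod 7349:
7349 = 31*236 + 33
236 = 7*33 + 5
33 = 6*5 + 3
5 = 1*3 + 2
3 = 1*2 + 1
2 = 2*1 + 0
Back-substitute:
1 = 3 − 2
1 = −5 + 2·3
1 = 2·33 − 13·5
1 = −13·236 + 93·33
1 = 93·7349 − 2896·236
So 236·(-2896) ≡ 1 (mod 7349), i.e. 236⁻¹ ≡ 4453.
Then x ≡ 4453·2052 ≡ 2749 (mod 7349); the smallest non-negative solution is x = 2749.

2749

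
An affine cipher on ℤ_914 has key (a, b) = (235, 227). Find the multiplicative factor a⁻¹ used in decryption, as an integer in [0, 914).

879

Run Euclid on (914, 235):
914 = 3·235 + 209
235 = 1·209 + 26
209 = 8·26 + 1
26 = 26·1 + 0
gcd = 1, so the inverse exists. Back-substitute:
1 = 209 − 8·26
1 = −8·235 + 9·209
1 = 9·914 − 35·235
Thus 235·(-35) ≡ 1 (mod 914); reducing, -35 mod 914 = 879.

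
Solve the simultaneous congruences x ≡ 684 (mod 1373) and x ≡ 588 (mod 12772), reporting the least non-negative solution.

Write x = 684 + 1373·k. Then 1373·k ≡ 588 − 684 ≡ 12676 (mod 12772).
Need 1373⁻¹ mod 12772. Extended Euclid on (12772, 1373):
12772 = 9×1373 + 415
1373 = 3×415 + 128
415 = 3×128 + 31
128 = 4×31 + 4
31 = 7×4 + 3
4 = 1×3 + 1
3 = 3×1 + 0
Back-substitute:
1 = 4 − 3
1 = −31 + 8·4
1 = 8·128 − 33·31
1 = −33·415 + 107·128
1 = 107·1373 − 354·415
1 = −354·12772 + 3293·1373
1373⁻¹ ≡ 3293 (mod 12772), so k ≡ 3293·12676 ≡ 3172 (mod 12772).
x = 684 + 1373·3172 = 4355840.

4355840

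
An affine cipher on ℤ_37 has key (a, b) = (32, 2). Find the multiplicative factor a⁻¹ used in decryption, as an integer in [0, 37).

22

Apply the Euclidean algorithm to 37 and 32:
37 = 1*32 + 5
32 = 6*5 + 2
5 = 2*2 + 1
2 = 2*1 + 0
The gcd is 1. Working backward:
1 = 5 − 2·2
1 = −2·32 + 13·5
1 = 13·37 − 15·32
Thus 32·(-15) ≡ 1 (mod 37); reducing, -15 mod 37 = 22.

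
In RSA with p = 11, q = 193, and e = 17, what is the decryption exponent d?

113

φ(n) = (p−1)(q−1) = 10·192 = 1920.
Need d with 17·d ≡ 1 (mod 1920). Apply the extended Euclidean algorithm:
1920 = 112·17 + 16
17 = 1·16 + 1
16 = 16·1 + 0
Back-substitute:
1 = 17 − 16
1 = −1920 + 113·17
So 17·113 ≡ 1 (mod 1920), hence d = 113.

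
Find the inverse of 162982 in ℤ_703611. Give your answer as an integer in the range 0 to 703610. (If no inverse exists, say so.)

Apply the Euclidean algorithm to 703611 and 162982:
703611 = 4·162982 + 51683
162982 = 3·51683 + 7933
51683 = 6·7933 + 4085
7933 = 1·4085 + 3848
4085 = 1·3848 + 237
3848 = 16·237 + 56
237 = 4·56 + 13
56 = 4·13 + 4
13 = 3·4 + 1
4 = 4·1 + 0
Since gcd(162982, 703611) = 1, back-substitute to write 1 as a combination:
1 = 13 − 3·4
1 = −3·56 + 13·13
1 = 13·237 − 55·56
1 = −55·3848 + 893·237
1 = 893·4085 − 948·3848
1 = −948·7933 + 1841·4085
1 = 1841·51683 − 11994·7933
1 = −11994·162982 + 37823·51683
1 = 37823·703611 − 163286·162982
Thus 162982·(-163286) ≡ 1 (mod 703611); reducing, -163286 mod 703611 = 540325.

540325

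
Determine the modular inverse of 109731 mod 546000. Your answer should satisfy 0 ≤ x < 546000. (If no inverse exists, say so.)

Euclidean algorithm on 546000, 109731:
546000 = 4·109731 + 107076
109731 = 1·107076 + 2655
107076 = 40·2655 + 876
2655 = 3·876 + 27
876 = 32·27 + 12
27 = 2·12 + 3
12 = 4·3 + 0
The gcd is 3, not 1, hence no inverse exists.

no inverse exists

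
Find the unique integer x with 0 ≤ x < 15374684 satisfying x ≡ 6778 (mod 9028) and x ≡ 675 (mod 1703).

5983314

Write x = 6778 + 9028·k. Then 9028·k ≡ 675 − 6778 ≡ 709 (mod 1703).
Need 9028⁻¹ mod 1703. Extended Euclid on (1703, 513):
1703 = 3×513 + 164
513 = 3×164 + 21
164 = 7×21 + 17
21 = 1×17 + 4
17 = 4×4 + 1
4 = 4×1 + 0
Back-substitute:
1 = 17 − 4·4
1 = −4·21 + 5·17
1 = 5·164 − 39·21
1 = −39·513 + 122·164
1 = 122·1703 − 405·513
9028⁻¹ ≡ 1298 (mod 1703), so k ≡ 1298·709 ≡ 662 (mod 1703).
x = 6778 + 9028·662 = 5983314.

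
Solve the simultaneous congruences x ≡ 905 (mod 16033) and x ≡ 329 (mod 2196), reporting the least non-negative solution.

15007793

Write x = 905 + 16033·k. Then 16033·k ≡ 329 − 905 ≡ 1620 (mod 2196).
Need 16033⁻¹ mod 2196. Extended Euclid on (2196, 661):
2196 = 3·661 + 213
661 = 3·213 + 22
213 = 9·22 + 15
22 = 1·15 + 7
15 = 2·7 + 1
7 = 7·1 + 0
Back-substitute:
1 = 15 − 2·7
1 = −2·22 + 3·15
1 = 3·213 − 29·22
1 = −29·661 + 90·213
1 = 90·2196 − 299·661
16033⁻¹ ≡ 1897 (mod 2196), so k ≡ 1897·1620 ≡ 936 (mod 2196).
x = 905 + 16033·936 = 15007793.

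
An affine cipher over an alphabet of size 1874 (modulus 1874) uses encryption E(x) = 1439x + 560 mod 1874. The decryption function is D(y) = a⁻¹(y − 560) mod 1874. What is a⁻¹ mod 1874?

965

Apply the Euclidean algorithm to 1874 and 1439:
1874 = 1·1439 + 435
1439 = 3·435 + 134
435 = 3·134 + 33
134 = 4·33 + 2
33 = 16·2 + 1
2 = 2·1 + 0
gcd = 1, so the inverse exists. Back-substitute:
1 = 33 − 16·2
1 = −16·134 + 65·33
1 = 65·435 − 211·134
1 = −211·1439 + 698·435
1 = 698·1874 − 909·1439
So 1439·(-909) ≡ 1 (mod 1874), and -909 ≡ 965 (mod 1874).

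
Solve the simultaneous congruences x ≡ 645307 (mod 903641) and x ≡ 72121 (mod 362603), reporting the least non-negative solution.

220166449470

Write x = 645307 + 903641·k. Then 903641·k ≡ 72121 − 645307 ≡ 152020 (mod 362603).
Need 903641⁻¹ mod 362603. Extended Euclid on (362603, 178435):
362603 = 2×178435 + 5733
178435 = 31×5733 + 712
5733 = 8×712 + 37
712 = 19×37 + 9
37 = 4×9 + 1
9 = 9×1 + 0
Back-substitute:
1 = 37 − 4·9
1 = −4·712 + 77·37
1 = 77·5733 − 620·712
1 = −620·178435 + 19297·5733
1 = 19297·362603 − 39214·178435
903641⁻¹ ≡ 323389 (mod 362603), so k ≡ 323389·152020 ≡ 243643 (mod 362603).
x = 645307 + 903641·243643 = 220166449470.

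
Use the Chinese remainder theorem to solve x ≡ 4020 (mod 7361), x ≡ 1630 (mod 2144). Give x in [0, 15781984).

Write x = 4020 + 7361·k. Then 7361·k ≡ 1630 − 4020 ≡ 1898 (mod 2144).
Need 7361⁻¹ mod 2144. Extended Euclid on (2144, 929):
2144 = 2*929 + 286
929 = 3*286 + 71
286 = 4*71 + 2
71 = 35*2 + 1
2 = 2*1 + 0
Back-substitute:
1 = 71 − 35·2
1 = −35·286 + 141·71
1 = 141·929 − 458·286
1 = −458·2144 + 1057·929
7361⁻¹ ≡ 1057 (mod 2144), so k ≡ 1057·1898 ≡ 1546 (mod 2144).
x = 4020 + 7361·1546 = 11384126.

11384126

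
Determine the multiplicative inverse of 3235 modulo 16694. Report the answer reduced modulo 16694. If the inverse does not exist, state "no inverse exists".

5243

Apply the Euclidean algorithm to 16694 and 3235:
16694 = 5×3235 + 519
3235 = 6×519 + 121
519 = 4×121 + 35
121 = 3×35 + 16
35 = 2×16 + 3
16 = 5×3 + 1
3 = 3×1 + 0
gcd = 1, so the inverse exists. Back-substitute:
1 = 16 − 5·3
1 = −5·35 + 11·16
1 = 11·121 − 38·35
1 = −38·519 + 163·121
1 = 163·3235 − 1016·519
1 = −1016·16694 + 5243·3235
So 3235·5243 ≡ 1 (mod 16694).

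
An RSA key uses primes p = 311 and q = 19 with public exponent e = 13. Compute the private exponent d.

1717

φ(n) = (p−1)(q−1) = 310·18 = 5580.
Need d with 13·d ≡ 1 (mod 5580). Apply the extended Euclidean algorithm:
5580 = 429·13 + 3
13 = 4·3 + 1
3 = 3·1 + 0
Back-substitute:
1 = 13 − 4·3
1 = −4·5580 + 1717·13
So 13·1717 ≡ 1 (mod 5580), hence d = 1717.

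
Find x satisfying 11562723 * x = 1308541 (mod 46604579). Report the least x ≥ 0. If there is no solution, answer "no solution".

First find gcd(11562723, 46604579):
46604579 = 4*11562723 + 353687
11562723 = 32*353687 + 244739
353687 = 1*244739 + 108948
244739 = 2*108948 + 26843
108948 = 4*26843 + 1576
26843 = 17*1576 + 51
1576 = 30*51 + 46
51 = 1*46 + 5
46 = 9*5 + 1
5 = 5*1 + 0
gcd = 1, so a unique solution mod 46604579 exists.
Back-substitute for the Bézout coefficients:
1 = 46 − 9·5
1 = −9·51 + 10·46
1 = 10·1576 − 309·51
1 = −309·26843 + 5263·1576
1 = 5263·108948 − 21361·26843
1 = −21361·244739 + 47985·108948
1 = 47985·353687 − 69346·244739
1 = −69346·11562723 + 2267057·353687
1 = 2267057·46604579 − 9137574·11562723
So 11562723·(-9137574) ≡ 1 (mod 46604579), giving 11562723⁻¹ ≡ 37467005.
x ≡ 11562723⁻¹·1308541 ≡ 37467005·1308541 ≡ 27173285 (mod 46604579).

27173285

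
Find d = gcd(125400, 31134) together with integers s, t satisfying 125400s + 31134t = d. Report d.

Repeated division:
125400 = 4×31134 + 864
31134 = 36×864 + 30
864 = 28×30 + 24
30 = 1×24 + 6
24 = 4×6 + 0
gcd(125400, 31134) = 6.
Express as a combination:
6 = 30 − 24
6 = −864 + 29·30
6 = 29·31134 − 1045·864
6 = −1045·125400 + 4209·31134
So 6 = (-1045)·125400 + (4209)·31134.

6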